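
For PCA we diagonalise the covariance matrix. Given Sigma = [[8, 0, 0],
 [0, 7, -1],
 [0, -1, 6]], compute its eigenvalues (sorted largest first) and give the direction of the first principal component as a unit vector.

Step 1 — characteristic polynomial p(λ) = det(λI - Sigma) = λ³ - tr·λ² + c_1·λ - det, where tr = trace, c_1 = sum of the principal 2×2 minors, det = det(Sigma):
  tr = 8 + 7 + 6 = 21,
  c_1 = (8·7 - (0)²) + (8·6 - (0)²) + (7·6 - (-1)²) = 56 + 48 + 41 = 145,
  det = 8·(7·6 - (-1)²) - (0)·((0)·6 - (-1)·(0)) + (0)·((0)·(-1) - 7·(0)) = 8·(41) - (0)·(0) + (0)·(0) = 328.
  So p(λ) = λ³ - 21λ² + 145λ - 328.
Step 2 — look for an integer root (rational root theorem: any rational root is an integer divisor of 328). Testing λ = 8:
  p(8) = 512 - 1344 + 1160 - 328 = 0  ✓
  Dividing out (λ - 8): p(λ) = (λ - 8)(λ² - 13λ + 41).
Step 3 — remaining eigenvalues from the quadratic λ² - 13λ + 41 = 0:
  Δ = 13² - 4·41 = 169 - 164 = 5,  λ = (13 ± √5)/2 = (13 ± 2.2361)/2 ≈ 7.618 or 5.382.
  Sorted: λ_1 = 8,  λ_2 = 7.618,  λ_3 = 5.382  (check: sum = 21 = tr ✓).

Step 4 — unit eigenvector for λ_1 = 8: v spans the null space of (Sigma - λ_1 I), whose rows are
  r_1 = (0, 0, 0),  r_2 = (0, -1, -1),  r_3 = (0, -1, -2).
  v is orthogonal to every row, so take v ∝ r_2 × r_3 = ((-1)·(-2) - (-1)·(-1), (-1)·(0) - (0)·(-2), (0)·(-1) - (-1)·(0)) = (1, 0, 0).
  Let u = (1, 0, 0).
  ||u|| = √((1)² + (0)² + (0)²) = √(1) = 1,  v_1 = u/||u|| ≈ (1, 0, 0) (||v_1|| = 1).

λ_1 = 8,  λ_2 = 7.618,  λ_3 = 5.382;  v_1 ≈ (1, 0, 0)


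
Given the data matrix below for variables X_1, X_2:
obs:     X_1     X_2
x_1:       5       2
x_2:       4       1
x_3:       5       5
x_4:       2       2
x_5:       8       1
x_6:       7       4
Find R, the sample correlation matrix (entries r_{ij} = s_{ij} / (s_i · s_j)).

Step 1 — column means:
  mean(X_1) = (5 + 4 + 5 + 2 + 8 + 7) / 6 = 31/6 = 5.1667
  mean(X_2) = (2 + 1 + 5 + 2 + 1 + 4) / 6 = 15/6 = 2.5

Step 2 — sample variances and covariances s[i,j] = (1/(n-1)) · Σ_k (x_{k,i} - mean_i) · (x_{k,j} - mean_j), with n-1 = 5:
  s[X_1,X_1] = ((-0.1667)·(-0.1667) + (-1.1667)·(-1.1667) + (-0.1667)·(-0.1667) + (-3.1667)·(-3.1667) + (2.8333)·(2.8333) + (1.8333)·(1.8333)) / 5 = 22.8333/5 = 4.5667
  s[X_1,X_2] = ((-0.1667)·(-0.5) + (-1.1667)·(-1.5) + (-0.1667)·(2.5) + (-3.1667)·(-0.5) + (2.8333)·(-1.5) + (1.8333)·(1.5)) / 5 = 1.5/5 = 0.3
  s[X_2,X_2] = ((-0.5)·(-0.5) + (-1.5)·(-1.5) + (2.5)·(2.5) + (-0.5)·(-0.5) + (-1.5)·(-1.5) + (1.5)·(1.5)) / 5 = 13.5/5 = 2.7
  Sample standard deviations s_i = √(s[i,i]):
  s(X_1) = √(4.5667) = 2.137
  s(X_2) = √(2.7) = 1.6432

Step 3 — r_{ij} = s_{ij} / (s_i · s_j):
  r[X_1,X_1] = 1 (diagonal).
  r[X_1,X_2] = 0.3 / (2.137 · 1.6432) = 0.3 / 3.5114 = 0.0854
  r[X_2,X_2] = 1 (diagonal).

R is symmetric with unit diagonal. Assembling:

R = [[1, 0.0854],
 [0.0854, 1]]


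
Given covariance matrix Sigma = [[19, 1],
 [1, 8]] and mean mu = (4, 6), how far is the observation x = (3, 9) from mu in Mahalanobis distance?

Step 1 — centre the observation: (x - mu) = (-1, 3).

Step 2 — invert Sigma. det(Sigma) = 19·8 - (1)² = 151.
  Sigma^{-1} = (1/det) · [[d, -b], [-b, a]] = [[0.053, -0.0066],
 [-0.0066, 0.1258]].

Step 3 — form the quadratic (x - mu)^T · Sigma^{-1} · (x - mu):
  Sigma^{-1} · (x - mu) = (-0.0728, 0.3841).
  (x - mu)^T · [Sigma^{-1} · (x - mu)] = (-1)·(-0.0728) + (3)·(0.3841) = 1.2252.

Step 4 — take square root: d = √(1.2252) ≈ 1.1069.

d(x, mu) = √(1.2252) ≈ 1.1069


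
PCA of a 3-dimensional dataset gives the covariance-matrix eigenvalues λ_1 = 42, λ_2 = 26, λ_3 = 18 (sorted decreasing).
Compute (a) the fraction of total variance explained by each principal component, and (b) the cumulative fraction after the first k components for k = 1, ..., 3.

Step 1 — total variance = trace(Sigma) = Σ λ_i = 42 + 26 + 18 = 86.

Step 2 — fraction explained by component i = λ_i / Σ λ:
  PC1: 42/86 = 0.4884
  PC2: 26/86 = 0.3023
  PC3: 18/86 = 0.2093

Step 3 — cumulative fraction after k components = (λ_1 + ... + λ_k) / Σ λ:
  k = 1: 42/86 = 0.4884
  k = 2: (42 + 26)/86 = 68/86 = 0.7907
  k = 3: (42 + 26 + 18)/86 = 86/86 = 1

Summary (fraction, with percent):

explained: PC1 0.4884 (48.84%), PC2 0.3023 (30.23%), PC3 0.2093 (20.93%);  cumulative: 0.4884, 0.7907, 1


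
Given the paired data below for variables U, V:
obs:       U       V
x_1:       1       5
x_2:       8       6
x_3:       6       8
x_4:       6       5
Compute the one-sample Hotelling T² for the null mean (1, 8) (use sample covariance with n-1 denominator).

Step 1 — sample mean vector:
  mean(U) = (1 + 8 + 6 + 6) / 4 = 21/4 = 5.25
  mean(V) = (5 + 6 + 8 + 5) / 4 = 24/4 = 6
  x̄ = (5.25, 6),  deviation x̄ - mu_0 = (5.25, 6) - (1, 8) = (4.25, -2).

Step 2 — sample covariance matrix, S[i,j] = (1/(n-1)) · Σ_k (x_{k,i} - mean_i) · (x_{k,j} - mean_j), divisor n-1 = 3:
  S[U,U] = ((-4.25)·(-4.25) + (2.75)·(2.75) + (0.75)·(0.75) + (0.75)·(0.75)) / 3 = 26.75/3 = 8.9167
  S[U,V] = ((-4.25)·(-1) + (2.75)·(0) + (0.75)·(2) + (0.75)·(-1)) / 3 = 5/3 = 1.6667
  S[V,V] = ((-1)·(-1) + (0)·(0) + (2)·(2) + (-1)·(-1)) / 3 = 6/3 = 2
  S = [[8.9167, 1.6667],
 [1.6667, 2]].

Step 3 — invert S. det(S) = 8.9167·2 - (1.6667)² = 15.0556.
  S^{-1} = (1/det) · [[d, -b], [-b, a]] = [[0.1328, -0.1107],
 [-0.1107, 0.5923]].

Step 4 — quadratic form (x̄ - mu_0)^T · S^{-1} · (x̄ - mu_0):
  S^{-1} · (x̄ - mu_0) = (0.786, -1.655),
  (x̄ - mu_0)^T · [...] = (4.25)·(0.786) + (-2)·(-1.655) = 6.6504.

Step 5 — scale by n: T² = 4 · 6.6504 = 26.6015.

T² ≈ 26.6015


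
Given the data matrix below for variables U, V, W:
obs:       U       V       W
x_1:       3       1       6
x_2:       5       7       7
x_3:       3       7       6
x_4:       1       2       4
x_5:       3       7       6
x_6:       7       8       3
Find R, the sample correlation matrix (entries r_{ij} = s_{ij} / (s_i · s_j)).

Step 1 — column means:
  mean(U) = (3 + 5 + 3 + 1 + 3 + 7) / 6 = 22/6 = 3.6667
  mean(V) = (1 + 7 + 7 + 2 + 7 + 8) / 6 = 32/6 = 5.3333
  mean(W) = (6 + 7 + 6 + 4 + 6 + 3) / 6 = 32/6 = 5.3333

Step 2 — sample variances and covariances s[i,j] = (1/(n-1)) · Σ_k (x_{k,i} - mean_i) · (x_{k,j} - mean_j), with n-1 = 5:
  s[U,U] = ((-0.6667)·(-0.6667) + (1.3333)·(1.3333) + (-0.6667)·(-0.6667) + (-2.6667)·(-2.6667) + (-0.6667)·(-0.6667) + (3.3333)·(3.3333)) / 5 = 21.3333/5 = 4.2667
  s[U,V] = ((-0.6667)·(-4.3333) + (1.3333)·(1.6667) + (-0.6667)·(1.6667) + (-2.6667)·(-3.3333) + (-0.6667)·(1.6667) + (3.3333)·(2.6667)) / 5 = 20.6667/5 = 4.1333
  s[U,W] = ((-0.6667)·(0.6667) + (1.3333)·(1.6667) + (-0.6667)·(0.6667) + (-2.6667)·(-1.3333) + (-0.6667)·(0.6667) + (3.3333)·(-2.3333)) / 5 = -3.3333/5 = -0.6667
  s[V,V] = ((-4.3333)·(-4.3333) + (1.6667)·(1.6667) + (1.6667)·(1.6667) + (-3.3333)·(-3.3333) + (1.6667)·(1.6667) + (2.6667)·(2.6667)) / 5 = 45.3333/5 = 9.0667
  s[V,W] = ((-4.3333)·(0.6667) + (1.6667)·(1.6667) + (1.6667)·(0.6667) + (-3.3333)·(-1.3333) + (1.6667)·(0.6667) + (2.6667)·(-2.3333)) / 5 = 0.3333/5 = 0.0667
  s[W,W] = ((0.6667)·(0.6667) + (1.6667)·(1.6667) + (0.6667)·(0.6667) + (-1.3333)·(-1.3333) + (0.6667)·(0.6667) + (-2.3333)·(-2.3333)) / 5 = 11.3333/5 = 2.2667
  Sample standard deviations s_i = √(s[i,i]):
  s(U) = √(4.2667) = 2.0656
  s(V) = √(9.0667) = 3.0111
  s(W) = √(2.2667) = 1.5055

Step 3 — r_{ij} = s_{ij} / (s_i · s_j):
  r[U,U] = 1 (diagonal).
  r[U,V] = 4.1333 / (2.0656 · 3.0111) = 4.1333 / 6.2197 = 0.6646
  r[U,W] = -0.6667 / (2.0656 · 1.5055) = -0.6667 / 3.1098 = -0.2144
  r[V,V] = 1 (diagonal).
  r[V,W] = 0.0667 / (3.0111 · 1.5055) = 0.0667 / 4.5333 = 0.0147
  r[W,W] = 1 (diagonal).

R is symmetric with unit diagonal. Assembling:

R = [[1, 0.6646, -0.2144],
 [0.6646, 1, 0.0147],
 [-0.2144, 0.0147, 1]]


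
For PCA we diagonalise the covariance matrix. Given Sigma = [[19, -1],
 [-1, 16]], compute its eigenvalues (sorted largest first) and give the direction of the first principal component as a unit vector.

Step 1 — characteristic polynomial of 2×2 Sigma:
  det(Sigma - λI) = λ² - trace · λ + det = 0.
  trace = 19 + 16 = 35, det = 19·16 - (-1)² = 303.
Step 2 — discriminant:
  Δ = trace² - 4·det = 1225 - 1212 = 13.
Step 3 — eigenvalues:
  λ = (trace ± √Δ)/2 = (35 ± 3.6056)/2,
  λ_1 = 19.3028,  λ_2 = 15.6972.

Step 4 — unit eigenvector for λ_1: solve (Sigma - λ_1 I)v = 0. First row:
  (19 - 19.3028)·v_x + (-1)·v_y = 0, i.e. (-0.3028)·v_x + (-1)·v_y = 0,
  so v ∝ (b, λ_1 - a) = (-1, 0.3028); multiply by -1 so the first entry is positive: u = (1, -0.3028).
  ||u|| = √((1)² + (-0.3028)²) = √(1.0917) ≈ 1.0448,
  v_1 = u/||u|| ≈ (0.9571, -0.2898) (||v_1|| = 1).

λ_1 = 19.3028,  λ_2 = 15.6972;  v_1 ≈ (0.9571, -0.2898)


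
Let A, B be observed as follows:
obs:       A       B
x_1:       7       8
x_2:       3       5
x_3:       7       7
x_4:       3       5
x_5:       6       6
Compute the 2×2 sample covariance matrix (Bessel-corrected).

Step 1 — column means:
  mean(A) = (7 + 3 + 7 + 3 + 6) / 5 = 26/5 = 5.2
  mean(B) = (8 + 5 + 7 + 5 + 6) / 5 = 31/5 = 6.2

Step 2 — sample covariance S[i,j] = (1/(n-1)) · Σ_k (x_{k,i} - mean_i) · (x_{k,j} - mean_j), with n-1 = 4.
  S[A,A] = ((1.8)·(1.8) + (-2.2)·(-2.2) + (1.8)·(1.8) + (-2.2)·(-2.2) + (0.8)·(0.8)) / 4 = 16.8/4 = 4.2
  S[A,B] = ((1.8)·(1.8) + (-2.2)·(-1.2) + (1.8)·(0.8) + (-2.2)·(-1.2) + (0.8)·(-0.2)) / 4 = 9.8/4 = 2.45
  S[B,B] = ((1.8)·(1.8) + (-1.2)·(-1.2) + (0.8)·(0.8) + (-1.2)·(-1.2) + (-0.2)·(-0.2)) / 4 = 6.8/4 = 1.7

S is symmetric (S[j,i] = S[i,j]). Assembling:

S = [[4.2, 2.45],
 [2.45, 1.7]]


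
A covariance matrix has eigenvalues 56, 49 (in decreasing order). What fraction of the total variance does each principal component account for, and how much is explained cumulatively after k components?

Step 1 — total variance = trace(Sigma) = Σ λ_i = 56 + 49 = 105.

Step 2 — fraction explained by component i = λ_i / Σ λ:
  PC1: 56/105 = 0.5333
  PC2: 49/105 = 0.4667

Step 3 — cumulative fraction after k components = (λ_1 + ... + λ_k) / Σ λ:
  k = 1: 56/105 = 0.5333
  k = 2: (56 + 49)/105 = 105/105 = 1

Summary (fraction, with percent):

explained: PC1 0.5333 (53.33%), PC2 0.4667 (46.67%);  cumulative: 0.5333, 1


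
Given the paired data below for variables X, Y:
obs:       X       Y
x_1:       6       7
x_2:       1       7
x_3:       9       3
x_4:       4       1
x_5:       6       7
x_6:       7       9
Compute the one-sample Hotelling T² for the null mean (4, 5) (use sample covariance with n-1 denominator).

Step 1 — sample mean vector:
  mean(X) = (6 + 1 + 9 + 4 + 6 + 7) / 6 = 33/6 = 5.5
  mean(Y) = (7 + 7 + 3 + 1 + 7 + 9) / 6 = 34/6 = 5.6667
  x̄ = (5.5, 5.6667),  deviation x̄ - mu_0 = (5.5, 5.6667) - (4, 5) = (1.5, 0.6667).

Step 2 — sample covariance matrix, S[i,j] = (1/(n-1)) · Σ_k (x_{k,i} - mean_i) · (x_{k,j} - mean_j), divisor n-1 = 5:
  S[X,X] = ((0.5)·(0.5) + (-4.5)·(-4.5) + (3.5)·(3.5) + (-1.5)·(-1.5) + (0.5)·(0.5) + (1.5)·(1.5)) / 5 = 37.5/5 = 7.5
  S[X,Y] = ((0.5)·(1.3333) + (-4.5)·(1.3333) + (3.5)·(-2.6667) + (-1.5)·(-4.6667) + (0.5)·(1.3333) + (1.5)·(3.3333)) / 5 = -2/5 = -0.4
  S[Y,Y] = ((1.3333)·(1.3333) + (1.3333)·(1.3333) + (-2.6667)·(-2.6667) + (-4.6667)·(-4.6667) + (1.3333)·(1.3333) + (3.3333)·(3.3333)) / 5 = 45.3333/5 = 9.0667
  S = [[7.5, -0.4],
 [-0.4, 9.0667]].

Step 3 — invert S. det(S) = 7.5·9.0667 - (-0.4)² = 67.84.
  S^{-1} = (1/det) · [[d, -b], [-b, a]] = [[0.1336, 0.0059],
 [0.0059, 0.1106]].

Step 4 — quadratic form (x̄ - mu_0)^T · S^{-1} · (x̄ - mu_0):
  S^{-1} · (x̄ - mu_0) = (0.2044, 0.0825),
  (x̄ - mu_0)^T · [...] = (1.5)·(0.2044) + (0.6667)·(0.0825) = 0.3616.

Step 5 — scale by n: T² = 6 · 0.3616 = 2.1698.

T² ≈ 2.1698


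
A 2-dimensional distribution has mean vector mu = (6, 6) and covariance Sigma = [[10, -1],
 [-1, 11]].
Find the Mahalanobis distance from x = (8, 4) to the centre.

Step 1 — centre the observation: (x - mu) = (2, -2).

Step 2 — invert Sigma. det(Sigma) = 10·11 - (-1)² = 109.
  Sigma^{-1} = (1/det) · [[d, -b], [-b, a]] = [[0.1009, 0.0092],
 [0.0092, 0.0917]].

Step 3 — form the quadratic (x - mu)^T · Sigma^{-1} · (x - mu):
  Sigma^{-1} · (x - mu) = (0.1835, -0.1651).
  (x - mu)^T · [Sigma^{-1} · (x - mu)] = (2)·(0.1835) + (-2)·(-0.1651) = 0.6972.

Step 4 — take square root: d = √(0.6972) ≈ 0.835.

d(x, mu) = √(0.6972) ≈ 0.835


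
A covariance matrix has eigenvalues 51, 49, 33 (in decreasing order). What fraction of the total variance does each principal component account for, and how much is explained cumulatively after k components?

Step 1 — total variance = trace(Sigma) = Σ λ_i = 51 + 49 + 33 = 133.

Step 2 — fraction explained by component i = λ_i / Σ λ:
  PC1: 51/133 = 0.3835
  PC2: 49/133 = 0.3684
  PC3: 33/133 = 0.2481

Step 3 — cumulative fraction after k components = (λ_1 + ... + λ_k) / Σ λ:
  k = 1: 51/133 = 0.3835
  k = 2: (51 + 49)/133 = 100/133 = 0.7519
  k = 3: (51 + 49 + 33)/133 = 133/133 = 1

Summary (fraction, with percent):

explained: PC1 0.3835 (38.35%), PC2 0.3684 (36.84%), PC3 0.2481 (24.81%);  cumulative: 0.3835, 0.7519, 1


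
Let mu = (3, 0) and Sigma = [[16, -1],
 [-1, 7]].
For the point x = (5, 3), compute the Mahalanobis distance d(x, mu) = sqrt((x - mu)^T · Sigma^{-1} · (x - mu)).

Step 1 — centre the observation: (x - mu) = (2, 3).

Step 2 — invert Sigma. det(Sigma) = 16·7 - (-1)² = 111.
  Sigma^{-1} = (1/det) · [[d, -b], [-b, a]] = [[0.0631, 0.009],
 [0.009, 0.1441]].

Step 3 — form the quadratic (x - mu)^T · Sigma^{-1} · (x - mu):
  Sigma^{-1} · (x - mu) = (0.1532, 0.4505).
  (x - mu)^T · [Sigma^{-1} · (x - mu)] = (2)·(0.1532) + (3)·(0.4505) = 1.6577.

Step 4 — take square root: d = √(1.6577) ≈ 1.2875.

d(x, mu) = √(1.6577) ≈ 1.2875


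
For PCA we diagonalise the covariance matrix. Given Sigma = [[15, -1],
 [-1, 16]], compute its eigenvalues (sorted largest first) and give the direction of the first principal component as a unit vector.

Step 1 — characteristic polynomial of 2×2 Sigma:
  det(Sigma - λI) = λ² - trace · λ + det = 0.
  trace = 15 + 16 = 31, det = 15·16 - (-1)² = 239.
Step 2 — discriminant:
  Δ = trace² - 4·det = 961 - 956 = 5.
Step 3 — eigenvalues:
  λ = (trace ± √Δ)/2 = (31 ± 2.2361)/2,
  λ_1 = 16.618,  λ_2 = 14.382.

Step 4 — unit eigenvector for λ_1: solve (Sigma - λ_1 I)v = 0. First row:
  (15 - 16.618)·v_x + (-1)·v_y = 0, i.e. (-1.618)·v_x + (-1)·v_y = 0,
  so v ∝ (b, λ_1 - a) = (-1, 1.618); multiply by -1 so the first entry is positive: u = (1, -1.618).
  ||u|| = √((1)² + (-1.618)²) = √(3.618) ≈ 1.9021,
  v_1 = u/||u|| ≈ (0.5257, -0.8507) (||v_1|| = 1).

λ_1 = 16.618,  λ_2 = 14.382;  v_1 ≈ (0.5257, -0.8507)


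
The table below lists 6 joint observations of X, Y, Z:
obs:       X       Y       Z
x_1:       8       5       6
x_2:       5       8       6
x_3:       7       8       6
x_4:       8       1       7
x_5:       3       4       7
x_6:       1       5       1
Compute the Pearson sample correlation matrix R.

Step 1 — column means:
  mean(X) = (8 + 5 + 7 + 8 + 3 + 1) / 6 = 32/6 = 5.3333
  mean(Y) = (5 + 8 + 8 + 1 + 4 + 5) / 6 = 31/6 = 5.1667
  mean(Z) = (6 + 6 + 6 + 7 + 7 + 1) / 6 = 33/6 = 5.5

Step 2 — sample variances and covariances s[i,j] = (1/(n-1)) · Σ_k (x_{k,i} - mean_i) · (x_{k,j} - mean_j), with n-1 = 5:
  s[X,X] = ((2.6667)·(2.6667) + (-0.3333)·(-0.3333) + (1.6667)·(1.6667) + (2.6667)·(2.6667) + (-2.3333)·(-2.3333) + (-4.3333)·(-4.3333)) / 5 = 41.3333/5 = 8.2667
  s[X,Y] = ((2.6667)·(-0.1667) + (-0.3333)·(2.8333) + (1.6667)·(2.8333) + (2.6667)·(-4.1667) + (-2.3333)·(-1.1667) + (-4.3333)·(-0.1667)) / 5 = -4.3333/5 = -0.8667
  s[X,Z] = ((2.6667)·(0.5) + (-0.3333)·(0.5) + (1.6667)·(0.5) + (2.6667)·(1.5) + (-2.3333)·(1.5) + (-4.3333)·(-4.5)) / 5 = 22/5 = 4.4
  s[Y,Y] = ((-0.1667)·(-0.1667) + (2.8333)·(2.8333) + (2.8333)·(2.8333) + (-4.1667)·(-4.1667) + (-1.1667)·(-1.1667) + (-0.1667)·(-0.1667)) / 5 = 34.8333/5 = 6.9667
  s[Y,Z] = ((-0.1667)·(0.5) + (2.8333)·(0.5) + (2.8333)·(0.5) + (-4.1667)·(1.5) + (-1.1667)·(1.5) + (-0.1667)·(-4.5)) / 5 = -4.5/5 = -0.9
  s[Z,Z] = ((0.5)·(0.5) + (0.5)·(0.5) + (0.5)·(0.5) + (1.5)·(1.5) + (1.5)·(1.5) + (-4.5)·(-4.5)) / 5 = 25.5/5 = 5.1
  Sample standard deviations s_i = √(s[i,i]):
  s(X) = √(8.2667) = 2.8752
  s(Y) = √(6.9667) = 2.6394
  s(Z) = √(5.1) = 2.2583

Step 3 — r_{ij} = s_{ij} / (s_i · s_j):
  r[X,X] = 1 (diagonal).
  r[X,Y] = -0.8667 / (2.8752 · 2.6394) = -0.8667 / 7.5889 = -0.1142
  r[X,Z] = 4.4 / (2.8752 · 2.2583) = 4.4 / 6.4931 = 0.6776
  r[Y,Y] = 1 (diagonal).
  r[Y,Z] = -0.9 / (2.6394 · 2.2583) = -0.9 / 5.9607 = -0.151
  r[Z,Z] = 1 (diagonal).

R is symmetric with unit diagonal. Assembling:

R = [[1, -0.1142, 0.6776],
 [-0.1142, 1, -0.151],
 [0.6776, -0.151, 1]]


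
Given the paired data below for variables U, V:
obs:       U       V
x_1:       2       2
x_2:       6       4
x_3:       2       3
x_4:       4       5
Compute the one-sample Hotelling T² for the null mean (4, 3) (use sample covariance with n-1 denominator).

Step 1 — sample mean vector:
  mean(U) = (2 + 6 + 2 + 4) / 4 = 14/4 = 3.5
  mean(V) = (2 + 4 + 3 + 5) / 4 = 14/4 = 3.5
  x̄ = (3.5, 3.5),  deviation x̄ - mu_0 = (3.5, 3.5) - (4, 3) = (-0.5, 0.5).

Step 2 — sample covariance matrix, S[i,j] = (1/(n-1)) · Σ_k (x_{k,i} - mean_i) · (x_{k,j} - mean_j), divisor n-1 = 3:
  S[U,U] = ((-1.5)·(-1.5) + (2.5)·(2.5) + (-1.5)·(-1.5) + (0.5)·(0.5)) / 3 = 11/3 = 3.6667
  S[U,V] = ((-1.5)·(-1.5) + (2.5)·(0.5) + (-1.5)·(-0.5) + (0.5)·(1.5)) / 3 = 5/3 = 1.6667
  S[V,V] = ((-1.5)·(-1.5) + (0.5)·(0.5) + (-0.5)·(-0.5) + (1.5)·(1.5)) / 3 = 5/3 = 1.6667
  S = [[3.6667, 1.6667],
 [1.6667, 1.6667]].

Step 3 — invert S. det(S) = 3.6667·1.6667 - (1.6667)² = 3.3333.
  S^{-1} = (1/det) · [[d, -b], [-b, a]] = [[0.5, -0.5],
 [-0.5, 1.1]].

Step 4 — quadratic form (x̄ - mu_0)^T · S^{-1} · (x̄ - mu_0):
  S^{-1} · (x̄ - mu_0) = (-0.5, 0.8),
  (x̄ - mu_0)^T · [...] = (-0.5)·(-0.5) + (0.5)·(0.8) = 0.65.

Step 5 — scale by n: T² = 4 · 0.65 = 2.6.

T² ≈ 2.6


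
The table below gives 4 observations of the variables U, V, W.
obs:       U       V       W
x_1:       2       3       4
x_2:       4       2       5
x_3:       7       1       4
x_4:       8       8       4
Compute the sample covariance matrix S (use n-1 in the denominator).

Step 1 — column means:
  mean(U) = (2 + 4 + 7 + 8) / 4 = 21/4 = 5.25
  mean(V) = (3 + 2 + 1 + 8) / 4 = 14/4 = 3.5
  mean(W) = (4 + 5 + 4 + 4) / 4 = 17/4 = 4.25

Step 2 — sample covariance S[i,j] = (1/(n-1)) · Σ_k (x_{k,i} - mean_i) · (x_{k,j} - mean_j), with n-1 = 3.
  S[U,U] = ((-3.25)·(-3.25) + (-1.25)·(-1.25) + (1.75)·(1.75) + (2.75)·(2.75)) / 3 = 22.75/3 = 7.5833
  S[U,V] = ((-3.25)·(-0.5) + (-1.25)·(-1.5) + (1.75)·(-2.5) + (2.75)·(4.5)) / 3 = 11.5/3 = 3.8333
  S[U,W] = ((-3.25)·(-0.25) + (-1.25)·(0.75) + (1.75)·(-0.25) + (2.75)·(-0.25)) / 3 = -1.25/3 = -0.4167
  S[V,V] = ((-0.5)·(-0.5) + (-1.5)·(-1.5) + (-2.5)·(-2.5) + (4.5)·(4.5)) / 3 = 29/3 = 9.6667
  S[V,W] = ((-0.5)·(-0.25) + (-1.5)·(0.75) + (-2.5)·(-0.25) + (4.5)·(-0.25)) / 3 = -1.5/3 = -0.5
  S[W,W] = ((-0.25)·(-0.25) + (0.75)·(0.75) + (-0.25)·(-0.25) + (-0.25)·(-0.25)) / 3 = 0.75/3 = 0.25

S is symmetric (S[j,i] = S[i,j]). Assembling:

S = [[7.5833, 3.8333, -0.4167],
 [3.8333, 9.6667, -0.5],
 [-0.4167, -0.5, 0.25]]


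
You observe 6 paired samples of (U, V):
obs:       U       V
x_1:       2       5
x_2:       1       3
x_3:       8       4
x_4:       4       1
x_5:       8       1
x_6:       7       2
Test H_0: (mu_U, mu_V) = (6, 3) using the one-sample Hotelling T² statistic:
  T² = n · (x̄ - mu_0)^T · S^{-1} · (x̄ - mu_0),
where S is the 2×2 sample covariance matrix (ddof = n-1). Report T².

Step 1 — sample mean vector:
  mean(U) = (2 + 1 + 8 + 4 + 8 + 7) / 6 = 30/6 = 5
  mean(V) = (5 + 3 + 4 + 1 + 1 + 2) / 6 = 16/6 = 2.6667
  x̄ = (5, 2.6667),  deviation x̄ - mu_0 = (5, 2.6667) - (6, 3) = (-1, -0.3333).

Step 2 — sample covariance matrix, S[i,j] = (1/(n-1)) · Σ_k (x_{k,i} - mean_i) · (x_{k,j} - mean_j), divisor n-1 = 5:
  S[U,U] = ((-3)·(-3) + (-4)·(-4) + (3)·(3) + (-1)·(-1) + (3)·(3) + (2)·(2)) / 5 = 48/5 = 9.6
  S[U,V] = ((-3)·(2.3333) + (-4)·(0.3333) + (3)·(1.3333) + (-1)·(-1.6667) + (3)·(-1.6667) + (2)·(-0.6667)) / 5 = -9/5 = -1.8
  S[V,V] = ((2.3333)·(2.3333) + (0.3333)·(0.3333) + (1.3333)·(1.3333) + (-1.6667)·(-1.6667) + (-1.6667)·(-1.6667) + (-0.6667)·(-0.6667)) / 5 = 13.3333/5 = 2.6667
  S = [[9.6, -1.8],
 [-1.8, 2.6667]].

Step 3 — invert S. det(S) = 9.6·2.6667 - (-1.8)² = 22.36.
  S^{-1} = (1/det) · [[d, -b], [-b, a]] = [[0.1193, 0.0805],
 [0.0805, 0.4293]].

Step 4 — quadratic form (x̄ - mu_0)^T · S^{-1} · (x̄ - mu_0):
  S^{-1} · (x̄ - mu_0) = (-0.1461, -0.2236),
  (x̄ - mu_0)^T · [...] = (-1)·(-0.1461) + (-0.3333)·(-0.2236) = 0.2206.

Step 5 — scale by n: T² = 6 · 0.2206 = 1.3238.

T² ≈ 1.3238


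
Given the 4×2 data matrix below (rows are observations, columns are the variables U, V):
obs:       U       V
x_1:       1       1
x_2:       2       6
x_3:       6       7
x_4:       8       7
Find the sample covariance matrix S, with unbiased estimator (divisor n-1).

Step 1 — column means:
  mean(U) = (1 + 2 + 6 + 8) / 4 = 17/4 = 4.25
  mean(V) = (1 + 6 + 7 + 7) / 4 = 21/4 = 5.25

Step 2 — sample covariance S[i,j] = (1/(n-1)) · Σ_k (x_{k,i} - mean_i) · (x_{k,j} - mean_j), with n-1 = 3.
  S[U,U] = ((-3.25)·(-3.25) + (-2.25)·(-2.25) + (1.75)·(1.75) + (3.75)·(3.75)) / 3 = 32.75/3 = 10.9167
  S[U,V] = ((-3.25)·(-4.25) + (-2.25)·(0.75) + (1.75)·(1.75) + (3.75)·(1.75)) / 3 = 21.75/3 = 7.25
  S[V,V] = ((-4.25)·(-4.25) + (0.75)·(0.75) + (1.75)·(1.75) + (1.75)·(1.75)) / 3 = 24.75/3 = 8.25

S is symmetric (S[j,i] = S[i,j]). Assembling:

S = [[10.9167, 7.25],
 [7.25, 8.25]]


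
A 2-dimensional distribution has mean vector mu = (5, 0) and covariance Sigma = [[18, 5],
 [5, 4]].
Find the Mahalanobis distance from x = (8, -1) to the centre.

Step 1 — centre the observation: (x - mu) = (3, -1).

Step 2 — invert Sigma. det(Sigma) = 18·4 - (5)² = 47.
  Sigma^{-1} = (1/det) · [[d, -b], [-b, a]] = [[0.0851, -0.1064],
 [-0.1064, 0.383]].

Step 3 — form the quadratic (x - mu)^T · Sigma^{-1} · (x - mu):
  Sigma^{-1} · (x - mu) = (0.3617, -0.7021).
  (x - mu)^T · [Sigma^{-1} · (x - mu)] = (3)·(0.3617) + (-1)·(-0.7021) = 1.7872.

Step 4 — take square root: d = √(1.7872) ≈ 1.3369.

d(x, mu) = √(1.7872) ≈ 1.3369


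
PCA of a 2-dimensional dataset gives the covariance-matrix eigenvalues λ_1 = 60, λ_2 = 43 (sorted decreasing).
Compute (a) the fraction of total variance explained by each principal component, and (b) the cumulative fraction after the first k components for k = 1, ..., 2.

Step 1 — total variance = trace(Sigma) = Σ λ_i = 60 + 43 = 103.

Step 2 — fraction explained by component i = λ_i / Σ λ:
  PC1: 60/103 = 0.5825
  PC2: 43/103 = 0.4175

Step 3 — cumulative fraction after k components = (λ_1 + ... + λ_k) / Σ λ:
  k = 1: 60/103 = 0.5825
  k = 2: (60 + 43)/103 = 103/103 = 1

Summary (fraction, with percent):

explained: PC1 0.5825 (58.25%), PC2 0.4175 (41.75%);  cumulative: 0.5825, 1


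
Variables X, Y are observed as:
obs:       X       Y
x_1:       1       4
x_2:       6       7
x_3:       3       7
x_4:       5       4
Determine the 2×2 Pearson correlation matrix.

Step 1 — column means:
  mean(X) = (1 + 6 + 3 + 5) / 4 = 15/4 = 3.75
  mean(Y) = (4 + 7 + 7 + 4) / 4 = 22/4 = 5.5

Step 2 — sample variances and covariances s[i,j] = (1/(n-1)) · Σ_k (x_{k,i} - mean_i) · (x_{k,j} - mean_j), with n-1 = 3:
  s[X,X] = ((-2.75)·(-2.75) + (2.25)·(2.25) + (-0.75)·(-0.75) + (1.25)·(1.25)) / 3 = 14.75/3 = 4.9167
  s[X,Y] = ((-2.75)·(-1.5) + (2.25)·(1.5) + (-0.75)·(1.5) + (1.25)·(-1.5)) / 3 = 4.5/3 = 1.5
  s[Y,Y] = ((-1.5)·(-1.5) + (1.5)·(1.5) + (1.5)·(1.5) + (-1.5)·(-1.5)) / 3 = 9/3 = 3
  Sample standard deviations s_i = √(s[i,i]):
  s(X) = √(4.9167) = 2.2174
  s(Y) = √(3) = 1.7321

Step 3 — r_{ij} = s_{ij} / (s_i · s_j):
  r[X,X] = 1 (diagonal).
  r[X,Y] = 1.5 / (2.2174 · 1.7321) = 1.5 / 3.8406 = 0.3906
  r[Y,Y] = 1 (diagonal).

R is symmetric with unit diagonal. Assembling:

R = [[1, 0.3906],
 [0.3906, 1]]


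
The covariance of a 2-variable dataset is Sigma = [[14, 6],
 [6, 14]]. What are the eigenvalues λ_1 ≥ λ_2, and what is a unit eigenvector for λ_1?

Step 1 — characteristic polynomial of 2×2 Sigma:
  det(Sigma - λI) = λ² - trace · λ + det = 0.
  trace = 14 + 14 = 28, det = 14·14 - (6)² = 160.
Step 2 — discriminant:
  Δ = trace² - 4·det = 784 - 640 = 144.
Step 3 — eigenvalues:
  λ = (trace ± √Δ)/2 = (28 ± 12)/2,
  λ_1 = 20,  λ_2 = 8.

Step 4 — unit eigenvector for λ_1: solve (Sigma - λ_1 I)v = 0. First row:
  (14 - 20)·v_x + (6)·v_y = 0, i.e. (-6)·v_x + (6)·v_y = 0,
  so v ∝ (b, λ_1 - a) = (6, 6) = u.
  ||u|| = √((6)² + (6)²) = √(72) ≈ 8.4853,
  v_1 = u/||u|| ≈ (0.7071, 0.7071) (||v_1|| = 1).

λ_1 = 20,  λ_2 = 8;  v_1 ≈ (0.7071, 0.7071)


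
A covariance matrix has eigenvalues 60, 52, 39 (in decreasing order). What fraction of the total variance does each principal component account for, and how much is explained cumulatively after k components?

Step 1 — total variance = trace(Sigma) = Σ λ_i = 60 + 52 + 39 = 151.

Step 2 — fraction explained by component i = λ_i / Σ λ:
  PC1: 60/151 = 0.3974
  PC2: 52/151 = 0.3444
  PC3: 39/151 = 0.2583

Step 3 — cumulative fraction after k components = (λ_1 + ... + λ_k) / Σ λ:
  k = 1: 60/151 = 0.3974
  k = 2: (60 + 52)/151 = 112/151 = 0.7417
  k = 3: (60 + 52 + 39)/151 = 151/151 = 1

Summary (fraction, with percent):

explained: PC1 0.3974 (39.74%), PC2 0.3444 (34.44%), PC3 0.2583 (25.83%);  cumulative: 0.3974, 0.7417, 1


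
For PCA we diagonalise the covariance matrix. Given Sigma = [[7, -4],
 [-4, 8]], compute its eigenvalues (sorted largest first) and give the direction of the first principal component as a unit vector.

Step 1 — characteristic polynomial of 2×2 Sigma:
  det(Sigma - λI) = λ² - trace · λ + det = 0.
  trace = 7 + 8 = 15, det = 7·8 - (-4)² = 40.
Step 2 — discriminant:
  Δ = trace² - 4·det = 225 - 160 = 65.
Step 3 — eigenvalues:
  λ = (trace ± √Δ)/2 = (15 ± 8.0623)/2,
  λ_1 = 11.5311,  λ_2 = 3.4689.

Step 4 — unit eigenvector for λ_1: solve (Sigma - λ_1 I)v = 0. First row:
  (7 - 11.5311)·v_x + (-4)·v_y = 0, i.e. (-4.5311)·v_x + (-4)·v_y = 0,
  so v ∝ (b, λ_1 - a) = (-4, 4.5311); multiply by -1 so the first entry is positive: u = (4, -4.5311).
  ||u|| = √((4)² + (-4.5311)²) = √(36.5311) ≈ 6.0441,
  v_1 = u/||u|| ≈ (0.6618, -0.7497) (||v_1|| = 1).

λ_1 = 11.5311,  λ_2 = 3.4689;  v_1 ≈ (0.6618, -0.7497)


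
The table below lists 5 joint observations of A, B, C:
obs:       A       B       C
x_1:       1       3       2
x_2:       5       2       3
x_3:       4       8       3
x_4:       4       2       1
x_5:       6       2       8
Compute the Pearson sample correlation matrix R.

Step 1 — column means:
  mean(A) = (1 + 5 + 4 + 4 + 6) / 5 = 20/5 = 4
  mean(B) = (3 + 2 + 8 + 2 + 2) / 5 = 17/5 = 3.4
  mean(C) = (2 + 3 + 3 + 1 + 8) / 5 = 17/5 = 3.4

Step 2 — sample variances and covariances s[i,j] = (1/(n-1)) · Σ_k (x_{k,i} - mean_i) · (x_{k,j} - mean_j), with n-1 = 4:
  s[A,A] = ((-3)·(-3) + (1)·(1) + (0)·(0) + (0)·(0) + (2)·(2)) / 4 = 14/4 = 3.5
  s[A,B] = ((-3)·(-0.4) + (1)·(-1.4) + (0)·(4.6) + (0)·(-1.4) + (2)·(-1.4)) / 4 = -3/4 = -0.75
  s[A,C] = ((-3)·(-1.4) + (1)·(-0.4) + (0)·(-0.4) + (0)·(-2.4) + (2)·(4.6)) / 4 = 13/4 = 3.25
  s[B,B] = ((-0.4)·(-0.4) + (-1.4)·(-1.4) + (4.6)·(4.6) + (-1.4)·(-1.4) + (-1.4)·(-1.4)) / 4 = 27.2/4 = 6.8
  s[B,C] = ((-0.4)·(-1.4) + (-1.4)·(-0.4) + (4.6)·(-0.4) + (-1.4)·(-2.4) + (-1.4)·(4.6)) / 4 = -3.8/4 = -0.95
  s[C,C] = ((-1.4)·(-1.4) + (-0.4)·(-0.4) + (-0.4)·(-0.4) + (-2.4)·(-2.4) + (4.6)·(4.6)) / 4 = 29.2/4 = 7.3
  Sample standard deviations s_i = √(s[i,i]):
  s(A) = √(3.5) = 1.8708
  s(B) = √(6.8) = 2.6077
  s(C) = √(7.3) = 2.7019

Step 3 — r_{ij} = s_{ij} / (s_i · s_j):
  r[A,A] = 1 (diagonal).
  r[A,B] = -0.75 / (1.8708 · 2.6077) = -0.75 / 4.8785 = -0.1537
  r[A,C] = 3.25 / (1.8708 · 2.7019) = 3.25 / 5.0547 = 0.643
  r[B,B] = 1 (diagonal).
  r[B,C] = -0.95 / (2.6077 · 2.7019) = -0.95 / 7.0456 = -0.1348
  r[C,C] = 1 (diagonal).

R is symmetric with unit diagonal. Assembling:

R = [[1, -0.1537, 0.643],
 [-0.1537, 1, -0.1348],
 [0.643, -0.1348, 1]]


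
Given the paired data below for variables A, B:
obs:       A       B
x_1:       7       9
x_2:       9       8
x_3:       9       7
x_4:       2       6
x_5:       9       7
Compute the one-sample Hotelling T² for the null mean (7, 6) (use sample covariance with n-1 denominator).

Step 1 — sample mean vector:
  mean(A) = (7 + 9 + 9 + 2 + 9) / 5 = 36/5 = 7.2
  mean(B) = (9 + 8 + 7 + 6 + 7) / 5 = 37/5 = 7.4
  x̄ = (7.2, 7.4),  deviation x̄ - mu_0 = (7.2, 7.4) - (7, 6) = (0.2, 1.4).

Step 2 — sample covariance matrix, S[i,j] = (1/(n-1)) · Σ_k (x_{k,i} - mean_i) · (x_{k,j} - mean_j), divisor n-1 = 4:
  S[A,A] = ((-0.2)·(-0.2) + (1.8)·(1.8) + (1.8)·(1.8) + (-5.2)·(-5.2) + (1.8)·(1.8)) / 4 = 36.8/4 = 9.2
  S[A,B] = ((-0.2)·(1.6) + (1.8)·(0.6) + (1.8)·(-0.4) + (-5.2)·(-1.4) + (1.8)·(-0.4)) / 4 = 6.6/4 = 1.65
  S[B,B] = ((1.6)·(1.6) + (0.6)·(0.6) + (-0.4)·(-0.4) + (-1.4)·(-1.4) + (-0.4)·(-0.4)) / 4 = 5.2/4 = 1.3
  S = [[9.2, 1.65],
 [1.65, 1.3]].

Step 3 — invert S. det(S) = 9.2·1.3 - (1.65)² = 9.2375.
  S^{-1} = (1/det) · [[d, -b], [-b, a]] = [[0.1407, -0.1786],
 [-0.1786, 0.9959]].

Step 4 — quadratic form (x̄ - mu_0)^T · S^{-1} · (x̄ - mu_0):
  S^{-1} · (x̄ - mu_0) = (-0.2219, 1.3586),
  (x̄ - mu_0)^T · [...] = (0.2)·(-0.2219) + (1.4)·(1.3586) = 1.8576.

Step 5 — scale by n: T² = 5 · 1.8576 = 9.2882.

T² ≈ 9.2882


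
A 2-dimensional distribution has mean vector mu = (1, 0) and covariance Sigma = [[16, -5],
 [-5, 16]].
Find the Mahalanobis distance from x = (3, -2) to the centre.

Step 1 — centre the observation: (x - mu) = (2, -2).

Step 2 — invert Sigma. det(Sigma) = 16·16 - (-5)² = 231.
  Sigma^{-1} = (1/det) · [[d, -b], [-b, a]] = [[0.0693, 0.0216],
 [0.0216, 0.0693]].

Step 3 — form the quadratic (x - mu)^T · Sigma^{-1} · (x - mu):
  Sigma^{-1} · (x - mu) = (0.0952, -0.0952).
  (x - mu)^T · [Sigma^{-1} · (x - mu)] = (2)·(0.0952) + (-2)·(-0.0952) = 0.381.

Step 4 — take square root: d = √(0.381) ≈ 0.6172.

d(x, mu) = √(0.381) ≈ 0.6172


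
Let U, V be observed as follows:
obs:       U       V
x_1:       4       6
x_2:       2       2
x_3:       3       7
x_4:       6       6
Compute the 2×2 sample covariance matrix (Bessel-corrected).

Step 1 — column means:
  mean(U) = (4 + 2 + 3 + 6) / 4 = 15/4 = 3.75
  mean(V) = (6 + 2 + 7 + 6) / 4 = 21/4 = 5.25

Step 2 — sample covariance S[i,j] = (1/(n-1)) · Σ_k (x_{k,i} - mean_i) · (x_{k,j} - mean_j), with n-1 = 3.
  S[U,U] = ((0.25)·(0.25) + (-1.75)·(-1.75) + (-0.75)·(-0.75) + (2.25)·(2.25)) / 3 = 8.75/3 = 2.9167
  S[U,V] = ((0.25)·(0.75) + (-1.75)·(-3.25) + (-0.75)·(1.75) + (2.25)·(0.75)) / 3 = 6.25/3 = 2.0833
  S[V,V] = ((0.75)·(0.75) + (-3.25)·(-3.25) + (1.75)·(1.75) + (0.75)·(0.75)) / 3 = 14.75/3 = 4.9167

S is symmetric (S[j,i] = S[i,j]). Assembling:

S = [[2.9167, 2.0833],
 [2.0833, 4.9167]]


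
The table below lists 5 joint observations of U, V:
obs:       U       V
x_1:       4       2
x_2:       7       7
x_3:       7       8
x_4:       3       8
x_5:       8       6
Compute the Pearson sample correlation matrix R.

Step 1 — column means:
  mean(U) = (4 + 7 + 7 + 3 + 8) / 5 = 29/5 = 5.8
  mean(V) = (2 + 7 + 8 + 8 + 6) / 5 = 31/5 = 6.2

Step 2 — sample variances and covariances s[i,j] = (1/(n-1)) · Σ_k (x_{k,i} - mean_i) · (x_{k,j} - mean_j), with n-1 = 4:
  s[U,U] = ((-1.8)·(-1.8) + (1.2)·(1.2) + (1.2)·(1.2) + (-2.8)·(-2.8) + (2.2)·(2.2)) / 4 = 18.8/4 = 4.7
  s[U,V] = ((-1.8)·(-4.2) + (1.2)·(0.8) + (1.2)·(1.8) + (-2.8)·(1.8) + (2.2)·(-0.2)) / 4 = 5.2/4 = 1.3
  s[V,V] = ((-4.2)·(-4.2) + (0.8)·(0.8) + (1.8)·(1.8) + (1.8)·(1.8) + (-0.2)·(-0.2)) / 4 = 24.8/4 = 6.2
  Sample standard deviations s_i = √(s[i,i]):
  s(U) = √(4.7) = 2.1679
  s(V) = √(6.2) = 2.49

Step 3 — r_{ij} = s_{ij} / (s_i · s_j):
  r[U,U] = 1 (diagonal).
  r[U,V] = 1.3 / (2.1679 · 2.49) = 1.3 / 5.3981 = 0.2408
  r[V,V] = 1 (diagonal).

R is symmetric with unit diagonal. Assembling:

R = [[1, 0.2408],
 [0.2408, 1]]


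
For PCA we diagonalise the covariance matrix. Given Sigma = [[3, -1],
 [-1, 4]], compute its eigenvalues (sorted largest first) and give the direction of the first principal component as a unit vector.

Step 1 — characteristic polynomial of 2×2 Sigma:
  det(Sigma - λI) = λ² - trace · λ + det = 0.
  trace = 3 + 4 = 7, det = 3·4 - (-1)² = 11.
Step 2 — discriminant:
  Δ = trace² - 4·det = 49 - 44 = 5.
Step 3 — eigenvalues:
  λ = (trace ± √Δ)/2 = (7 ± 2.2361)/2,
  λ_1 = 4.618,  λ_2 = 2.382.

Step 4 — unit eigenvector for λ_1: solve (Sigma - λ_1 I)v = 0. First row:
  (3 - 4.618)·v_x + (-1)·v_y = 0, i.e. (-1.618)·v_x + (-1)·v_y = 0,
  so v ∝ (b, λ_1 - a) = (-1, 1.618); multiply by -1 so the first entry is positive: u = (1, -1.618).
  ||u|| = √((1)² + (-1.618)²) = √(3.618) ≈ 1.9021,
  v_1 = u/||u|| ≈ (0.5257, -0.8507) (||v_1|| = 1).

λ_1 = 4.618,  λ_2 = 2.382;  v_1 ≈ (0.5257, -0.8507)


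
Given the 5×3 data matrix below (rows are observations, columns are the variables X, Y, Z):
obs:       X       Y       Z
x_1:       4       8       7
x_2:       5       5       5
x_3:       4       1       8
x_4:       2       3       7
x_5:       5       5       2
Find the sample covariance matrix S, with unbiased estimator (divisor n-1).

Step 1 — column means:
  mean(X) = (4 + 5 + 4 + 2 + 5) / 5 = 20/5 = 4
  mean(Y) = (8 + 5 + 1 + 3 + 5) / 5 = 22/5 = 4.4
  mean(Z) = (7 + 5 + 8 + 7 + 2) / 5 = 29/5 = 5.8

Step 2 — sample covariance S[i,j] = (1/(n-1)) · Σ_k (x_{k,i} - mean_i) · (x_{k,j} - mean_j), with n-1 = 4.
  S[X,X] = ((0)·(0) + (1)·(1) + (0)·(0) + (-2)·(-2) + (1)·(1)) / 4 = 6/4 = 1.5
  S[X,Y] = ((0)·(3.6) + (1)·(0.6) + (0)·(-3.4) + (-2)·(-1.4) + (1)·(0.6)) / 4 = 4/4 = 1
  S[X,Z] = ((0)·(1.2) + (1)·(-0.8) + (0)·(2.2) + (-2)·(1.2) + (1)·(-3.8)) / 4 = -7/4 = -1.75
  S[Y,Y] = ((3.6)·(3.6) + (0.6)·(0.6) + (-3.4)·(-3.4) + (-1.4)·(-1.4) + (0.6)·(0.6)) / 4 = 27.2/4 = 6.8
  S[Y,Z] = ((3.6)·(1.2) + (0.6)·(-0.8) + (-3.4)·(2.2) + (-1.4)·(1.2) + (0.6)·(-3.8)) / 4 = -7.6/4 = -1.9
  S[Z,Z] = ((1.2)·(1.2) + (-0.8)·(-0.8) + (2.2)·(2.2) + (1.2)·(1.2) + (-3.8)·(-3.8)) / 4 = 22.8/4 = 5.7

S is symmetric (S[j,i] = S[i,j]). Assembling:

S = [[1.5, 1, -1.75],
 [1, 6.8, -1.9],
 [-1.75, -1.9, 5.7]]


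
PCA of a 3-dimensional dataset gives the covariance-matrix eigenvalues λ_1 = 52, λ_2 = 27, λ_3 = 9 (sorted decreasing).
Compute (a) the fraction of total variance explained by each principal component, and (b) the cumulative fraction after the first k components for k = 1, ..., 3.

Step 1 — total variance = trace(Sigma) = Σ λ_i = 52 + 27 + 9 = 88.

Step 2 — fraction explained by component i = λ_i / Σ λ:
  PC1: 52/88 = 0.5909
  PC2: 27/88 = 0.3068
  PC3: 9/88 = 0.1023

Step 3 — cumulative fraction after k components = (λ_1 + ... + λ_k) / Σ λ:
  k = 1: 52/88 = 0.5909
  k = 2: (52 + 27)/88 = 79/88 = 0.8977
  k = 3: (52 + 27 + 9)/88 = 88/88 = 1

Summary (fraction, with percent):

explained: PC1 0.5909 (59.09%), PC2 0.3068 (30.68%), PC3 0.1023 (10.23%);  cumulative: 0.5909, 0.8977, 1


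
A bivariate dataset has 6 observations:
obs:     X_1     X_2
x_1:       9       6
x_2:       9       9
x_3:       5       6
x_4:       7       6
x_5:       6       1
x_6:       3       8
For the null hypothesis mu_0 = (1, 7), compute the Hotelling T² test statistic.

Step 1 — sample mean vector:
  mean(X_1) = (9 + 9 + 5 + 7 + 6 + 3) / 6 = 39/6 = 6.5
  mean(X_2) = (6 + 9 + 6 + 6 + 1 + 8) / 6 = 36/6 = 6
  x̄ = (6.5, 6),  deviation x̄ - mu_0 = (6.5, 6) - (1, 7) = (5.5, -1).

Step 2 — sample covariance matrix, S[i,j] = (1/(n-1)) · Σ_k (x_{k,i} - mean_i) · (x_{k,j} - mean_j), divisor n-1 = 5:
  S[X_1,X_1] = ((2.5)·(2.5) + (2.5)·(2.5) + (-1.5)·(-1.5) + (0.5)·(0.5) + (-0.5)·(-0.5) + (-3.5)·(-3.5)) / 5 = 27.5/5 = 5.5
  S[X_1,X_2] = ((2.5)·(0) + (2.5)·(3) + (-1.5)·(0) + (0.5)·(0) + (-0.5)·(-5) + (-3.5)·(2)) / 5 = 3/5 = 0.6
  S[X_2,X_2] = ((0)·(0) + (3)·(3) + (0)·(0) + (0)·(0) + (-5)·(-5) + (2)·(2)) / 5 = 38/5 = 7.6
  S = [[5.5, 0.6],
 [0.6, 7.6]].

Step 3 — invert S. det(S) = 5.5·7.6 - (0.6)² = 41.44.
  S^{-1} = (1/det) · [[d, -b], [-b, a]] = [[0.1834, -0.0145],
 [-0.0145, 0.1327]].

Step 4 — quadratic form (x̄ - mu_0)^T · S^{-1} · (x̄ - mu_0):
  S^{-1} · (x̄ - mu_0) = (1.0232, -0.2124),
  (x̄ - mu_0)^T · [...] = (5.5)·(1.0232) + (-1)·(-0.2124) = 5.8398.

Step 5 — scale by n: T² = 6 · 5.8398 = 35.0386.

T² ≈ 35.0386


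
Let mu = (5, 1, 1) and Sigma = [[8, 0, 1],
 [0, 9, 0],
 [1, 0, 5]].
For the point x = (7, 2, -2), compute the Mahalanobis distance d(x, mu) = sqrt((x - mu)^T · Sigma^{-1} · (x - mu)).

Step 1 — centre the observation: (x - mu) = (2, 1, -3).

Step 2 — invert Sigma (cofactor / det for 3×3, or solve directly):
  Sigma^{-1} = [[0.1282, 0, -0.0256],
 [0, 0.1111, 0],
 [-0.0256, 0, 0.2051]].

Step 3 — form the quadratic (x - mu)^T · Sigma^{-1} · (x - mu):
  Sigma^{-1} · (x - mu) = (0.3333, 0.1111, -0.6667).
  (x - mu)^T · [Sigma^{-1} · (x - mu)] = (2)·(0.3333) + (1)·(0.1111) + (-3)·(-0.6667) = 2.7778.

Step 4 — take square root: d = √(2.7778) ≈ 1.6667.

d(x, mu) = √(2.7778) ≈ 1.6667


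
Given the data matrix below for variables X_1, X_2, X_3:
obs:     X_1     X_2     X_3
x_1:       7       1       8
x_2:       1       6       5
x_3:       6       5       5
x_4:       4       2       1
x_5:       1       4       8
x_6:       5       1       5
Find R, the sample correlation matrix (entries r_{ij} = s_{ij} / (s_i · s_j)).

Step 1 — column means:
  mean(X_1) = (7 + 1 + 6 + 4 + 1 + 5) / 6 = 24/6 = 4
  mean(X_2) = (1 + 6 + 5 + 2 + 4 + 1) / 6 = 19/6 = 3.1667
  mean(X_3) = (8 + 5 + 5 + 1 + 8 + 5) / 6 = 32/6 = 5.3333

Step 2 — sample variances and covariances s[i,j] = (1/(n-1)) · Σ_k (x_{k,i} - mean_i) · (x_{k,j} - mean_j), with n-1 = 5:
  s[X_1,X_1] = ((3)·(3) + (-3)·(-3) + (2)·(2) + (0)·(0) + (-3)·(-3) + (1)·(1)) / 5 = 32/5 = 6.4
  s[X_1,X_2] = ((3)·(-2.1667) + (-3)·(2.8333) + (2)·(1.8333) + (0)·(-1.1667) + (-3)·(0.8333) + (1)·(-2.1667)) / 5 = -16/5 = -3.2
  s[X_1,X_3] = ((3)·(2.6667) + (-3)·(-0.3333) + (2)·(-0.3333) + (0)·(-4.3333) + (-3)·(2.6667) + (1)·(-0.3333)) / 5 = 0/5 = 0
  s[X_2,X_2] = ((-2.1667)·(-2.1667) + (2.8333)·(2.8333) + (1.8333)·(1.8333) + (-1.1667)·(-1.1667) + (0.8333)·(0.8333) + (-2.1667)·(-2.1667)) / 5 = 22.8333/5 = 4.5667
  s[X_2,X_3] = ((-2.1667)·(2.6667) + (2.8333)·(-0.3333) + (1.8333)·(-0.3333) + (-1.1667)·(-4.3333) + (0.8333)·(2.6667) + (-2.1667)·(-0.3333)) / 5 = 0.6667/5 = 0.1333
  s[X_3,X_3] = ((2.6667)·(2.6667) + (-0.3333)·(-0.3333) + (-0.3333)·(-0.3333) + (-4.3333)·(-4.3333) + (2.6667)·(2.6667) + (-0.3333)·(-0.3333)) / 5 = 33.3333/5 = 6.6667
  Sample standard deviations s_i = √(s[i,i]):
  s(X_1) = √(6.4) = 2.5298
  s(X_2) = √(4.5667) = 2.137
  s(X_3) = √(6.6667) = 2.582

Step 3 — r_{ij} = s_{ij} / (s_i · s_j):
  r[X_1,X_1] = 1 (diagonal).
  r[X_1,X_2] = -3.2 / (2.5298 · 2.137) = -3.2 / 5.4062 = -0.5919
  r[X_1,X_3] = 0 / (2.5298 · 2.582) = 0 / 6.532 = 0
  r[X_2,X_2] = 1 (diagonal).
  r[X_2,X_3] = 0.1333 / (2.137 · 2.582) = 0.1333 / 5.5176 = 0.0242
  r[X_3,X_3] = 1 (diagonal).

R is symmetric with unit diagonal. Assembling:

R = [[1, -0.5919, 0],
 [-0.5919, 1, 0.0242],
 [0, 0.0242, 1]]


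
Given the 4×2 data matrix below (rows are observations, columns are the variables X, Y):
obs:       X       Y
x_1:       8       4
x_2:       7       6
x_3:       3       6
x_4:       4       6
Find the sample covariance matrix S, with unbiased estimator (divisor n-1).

Step 1 — column means:
  mean(X) = (8 + 7 + 3 + 4) / 4 = 22/4 = 5.5
  mean(Y) = (4 + 6 + 6 + 6) / 4 = 22/4 = 5.5

Step 2 — sample covariance S[i,j] = (1/(n-1)) · Σ_k (x_{k,i} - mean_i) · (x_{k,j} - mean_j), with n-1 = 3.
  S[X,X] = ((2.5)·(2.5) + (1.5)·(1.5) + (-2.5)·(-2.5) + (-1.5)·(-1.5)) / 3 = 17/3 = 5.6667
  S[X,Y] = ((2.5)·(-1.5) + (1.5)·(0.5) + (-2.5)·(0.5) + (-1.5)·(0.5)) / 3 = -5/3 = -1.6667
  S[Y,Y] = ((-1.5)·(-1.5) + (0.5)·(0.5) + (0.5)·(0.5) + (0.5)·(0.5)) / 3 = 3/3 = 1

S is symmetric (S[j,i] = S[i,j]). Assembling:

S = [[5.6667, -1.6667],
 [-1.6667, 1]]
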